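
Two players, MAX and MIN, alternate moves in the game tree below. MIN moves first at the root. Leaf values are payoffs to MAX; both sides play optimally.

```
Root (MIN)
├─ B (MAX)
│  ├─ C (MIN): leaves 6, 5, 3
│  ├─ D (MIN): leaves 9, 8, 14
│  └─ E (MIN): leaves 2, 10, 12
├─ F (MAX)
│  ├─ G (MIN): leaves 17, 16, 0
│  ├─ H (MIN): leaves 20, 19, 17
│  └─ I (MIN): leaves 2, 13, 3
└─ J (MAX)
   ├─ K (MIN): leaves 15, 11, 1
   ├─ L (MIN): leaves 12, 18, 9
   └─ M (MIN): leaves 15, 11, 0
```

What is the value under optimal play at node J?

9

K: min(15, 11, 1) = 1
L: min(12, 18, 9) = 9
M: min(15, 11, 0) = 0
J: max(1, 9, 0) = 9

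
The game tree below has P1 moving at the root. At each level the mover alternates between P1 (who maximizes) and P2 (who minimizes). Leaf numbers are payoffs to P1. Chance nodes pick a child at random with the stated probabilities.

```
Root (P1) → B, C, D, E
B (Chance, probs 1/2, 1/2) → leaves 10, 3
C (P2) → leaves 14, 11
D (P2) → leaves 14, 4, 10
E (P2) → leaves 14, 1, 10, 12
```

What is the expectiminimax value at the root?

11

B (Chance): 1/2·10 + 1/2·3 = 6.5
C (P2): min(14, 11) = 11
D (P2): min(14, 4, 10) = 4
E (P2): min(14, 1, 10, 12) = 1
Root (P1): max(6.5, 11, 4, 1) = 11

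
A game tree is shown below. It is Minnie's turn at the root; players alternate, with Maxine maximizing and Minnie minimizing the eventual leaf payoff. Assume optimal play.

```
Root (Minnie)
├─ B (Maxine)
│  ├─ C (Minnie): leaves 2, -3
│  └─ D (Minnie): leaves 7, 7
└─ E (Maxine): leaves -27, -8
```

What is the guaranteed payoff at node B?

7

C: min(2, -3) = -3
D: min(7, 7) = 7
B: max(-3, 7) = 7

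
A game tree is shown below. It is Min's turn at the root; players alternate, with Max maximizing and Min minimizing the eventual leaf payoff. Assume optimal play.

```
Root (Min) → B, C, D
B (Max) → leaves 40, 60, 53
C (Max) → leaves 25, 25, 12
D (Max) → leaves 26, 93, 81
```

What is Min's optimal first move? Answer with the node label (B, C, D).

C

B (Max): max(40, 60, 53) = 60
C (Max): max(25, 25, 12) = 25
D (Max): max(26, 93, 81) = 93
Root (Min): min(60, 25, 93) = 25
Min picks the child with the lowest value: C (value 25).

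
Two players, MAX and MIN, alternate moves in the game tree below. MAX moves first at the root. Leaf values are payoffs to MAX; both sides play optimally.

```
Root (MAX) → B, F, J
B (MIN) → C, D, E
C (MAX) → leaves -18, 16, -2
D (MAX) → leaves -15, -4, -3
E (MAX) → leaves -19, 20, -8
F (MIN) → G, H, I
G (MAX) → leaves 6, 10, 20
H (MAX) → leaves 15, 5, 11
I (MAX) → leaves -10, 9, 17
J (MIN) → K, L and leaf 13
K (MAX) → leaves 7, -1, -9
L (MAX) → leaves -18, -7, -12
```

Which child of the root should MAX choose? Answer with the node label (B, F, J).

F

C (MAX): max(-18, 16, -2) = 16
D (MAX): max(-15, -4, -3) = -3
E (MAX): max(-19, 20, -8) = 20
B (MIN): min(16, -3, 20) = -3
G (MAX): max(6, 10, 20) = 20
H (MAX): max(15, 5, 11) = 15
I (MAX): max(-10, 9, 17) = 17
F (MIN): min(20, 15, 17) = 15
K (MAX): max(7, -1, -9) = 7
L (MAX): max(-18, -7, -12) = -7
J (MIN): min(7, -7, 13) = -7
Root (MAX): max(-3, 15, -7) = 15
MAX picks the child with the highest value: F (value 15).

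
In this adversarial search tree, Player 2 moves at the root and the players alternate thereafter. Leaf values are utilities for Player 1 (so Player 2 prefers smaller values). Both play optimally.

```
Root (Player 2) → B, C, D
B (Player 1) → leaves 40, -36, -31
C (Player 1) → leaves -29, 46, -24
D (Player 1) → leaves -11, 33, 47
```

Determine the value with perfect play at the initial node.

40

B (Player 1): max(40, -36, -31) = 40
C (Player 1): max(-29, 46, -24) = 46
D (Player 1): max(-11, 33, 47) = 47
Root (Player 2): min(40, 46, 47) = 40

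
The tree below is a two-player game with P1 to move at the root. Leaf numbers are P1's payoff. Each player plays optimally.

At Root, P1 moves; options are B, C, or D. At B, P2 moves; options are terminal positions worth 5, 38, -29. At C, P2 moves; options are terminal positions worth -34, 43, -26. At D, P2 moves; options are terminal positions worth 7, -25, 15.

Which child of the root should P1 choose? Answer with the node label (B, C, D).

D

B (P2): min(5, 38, -29) = -29
C (P2): min(-34, 43, -26) = -34
D (P2): min(7, -25, 15) = -25
Root (P1): max(-29, -34, -25) = -25
P1 picks the child with the highest value: D (value -25).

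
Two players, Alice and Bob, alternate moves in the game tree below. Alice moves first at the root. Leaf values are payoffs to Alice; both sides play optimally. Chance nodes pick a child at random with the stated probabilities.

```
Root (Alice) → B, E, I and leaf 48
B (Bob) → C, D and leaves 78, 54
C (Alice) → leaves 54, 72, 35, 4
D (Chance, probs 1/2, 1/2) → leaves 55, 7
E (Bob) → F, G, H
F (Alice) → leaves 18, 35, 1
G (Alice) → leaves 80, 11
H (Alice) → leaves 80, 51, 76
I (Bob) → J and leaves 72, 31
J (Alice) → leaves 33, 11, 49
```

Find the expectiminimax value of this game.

C (Alice): max(54, 72, 35, 4) = 72
D (Chance): 1/2·55 + 1/2·7 = 31
B (Bob): min(72, 31, 78, 54) = 31
F (Alice): max(18, 35, 1) = 35
G (Alice): max(80, 11) = 80
H (Alice): max(80, 51, 76) = 80
E (Bob): min(35, 80, 80) = 35
J (Alice): max(33, 11, 49) = 49
I (Bob): min(49, 72, 31) = 31
Root (Alice): max(31, 35, 31, 48) = 48

48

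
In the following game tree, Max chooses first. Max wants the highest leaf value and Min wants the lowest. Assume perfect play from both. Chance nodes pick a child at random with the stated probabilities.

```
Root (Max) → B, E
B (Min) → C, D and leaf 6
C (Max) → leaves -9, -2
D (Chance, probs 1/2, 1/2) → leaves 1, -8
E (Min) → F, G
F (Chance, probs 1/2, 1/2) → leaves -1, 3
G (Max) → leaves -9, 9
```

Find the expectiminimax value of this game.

1

C (Max): max(-9, -2) = -2
D (Chance): 1/2·1 + 1/2·-8 = -3.5
B (Min): min(-2, -3.5, 6) = -3.5
F (Chance): 1/2·-1 + 1/2·3 = 1
G (Max): max(-9, 9) = 9
E (Min): min(1, 9) = 1
Root (Max): max(-3.5, 1) = 1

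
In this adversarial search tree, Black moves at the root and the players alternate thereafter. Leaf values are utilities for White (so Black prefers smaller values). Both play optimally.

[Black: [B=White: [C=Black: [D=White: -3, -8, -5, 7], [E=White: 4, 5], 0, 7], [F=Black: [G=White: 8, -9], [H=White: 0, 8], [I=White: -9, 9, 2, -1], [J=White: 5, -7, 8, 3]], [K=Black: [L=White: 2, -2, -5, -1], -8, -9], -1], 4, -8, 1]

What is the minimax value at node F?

8

G: max(8, -9) = 8
H: max(0, 8) = 8
I: max(-9, 9, 2, -1) = 9
J: max(5, -7, 8, 3) = 8
F: min(8, 8, 9, 8) = 8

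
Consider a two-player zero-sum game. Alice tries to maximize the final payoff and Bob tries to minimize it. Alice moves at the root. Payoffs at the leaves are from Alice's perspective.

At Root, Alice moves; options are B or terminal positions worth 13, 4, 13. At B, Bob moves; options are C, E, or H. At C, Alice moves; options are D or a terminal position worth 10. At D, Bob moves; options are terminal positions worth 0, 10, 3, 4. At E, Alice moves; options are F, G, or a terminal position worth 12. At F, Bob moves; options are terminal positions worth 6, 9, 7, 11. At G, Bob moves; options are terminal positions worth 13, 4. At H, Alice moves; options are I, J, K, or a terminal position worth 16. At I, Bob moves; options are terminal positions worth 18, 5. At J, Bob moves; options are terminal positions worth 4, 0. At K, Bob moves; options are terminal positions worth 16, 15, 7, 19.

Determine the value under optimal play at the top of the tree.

13

D (Bob): min(0, 10, 3, 4) = 0
C (Alice): max(0, 10) = 10
F (Bob): min(6, 9, 7, 11) = 6
G (Bob): min(13, 4) = 4
E (Alice): max(6, 4, 12) = 12
I (Bob): min(18, 5) = 5
J (Bob): min(4, 0) = 0
K (Bob): min(16, 15, 7, 19) = 7
H (Alice): max(5, 0, 7, 16) = 16
B (Bob): min(10, 12, 16) = 10
Root (Alice): max(10, 13, 4, 13) = 13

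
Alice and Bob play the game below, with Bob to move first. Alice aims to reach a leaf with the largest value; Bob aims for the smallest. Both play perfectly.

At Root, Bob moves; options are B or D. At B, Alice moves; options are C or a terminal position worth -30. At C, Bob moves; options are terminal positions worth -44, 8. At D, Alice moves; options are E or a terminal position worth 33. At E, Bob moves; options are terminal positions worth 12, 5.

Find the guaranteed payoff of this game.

C (Bob): min(-44, 8) = -44
B (Alice): max(-44, -30) = -30
E (Bob): min(12, 5) = 5
D (Alice): max(5, 33) = 33
Root (Bob): min(-30, 33) = -30

-30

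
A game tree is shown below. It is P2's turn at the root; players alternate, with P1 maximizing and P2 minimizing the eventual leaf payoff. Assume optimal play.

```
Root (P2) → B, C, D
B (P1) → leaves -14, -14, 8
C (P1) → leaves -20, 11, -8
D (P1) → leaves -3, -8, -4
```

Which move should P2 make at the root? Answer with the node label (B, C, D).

D

B (P1): max(-14, -14, 8) = 8
C (P1): max(-20, 11, -8) = 11
D (P1): max(-3, -8, -4) = -3
Root (P2): min(8, 11, -3) = -3
P2 picks the child with the lowest value: D (value -3).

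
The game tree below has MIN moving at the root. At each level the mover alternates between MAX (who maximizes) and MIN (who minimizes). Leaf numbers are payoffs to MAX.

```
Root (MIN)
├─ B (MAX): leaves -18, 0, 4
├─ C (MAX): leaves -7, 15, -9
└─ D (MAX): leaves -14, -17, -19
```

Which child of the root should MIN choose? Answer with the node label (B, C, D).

B (MAX): max(-18, 0, 4) = 4
C (MAX): max(-7, 15, -9) = 15
D (MAX): max(-14, -17, -19) = -14
Root (MIN): min(4, 15, -14) = -14
MIN picks the child with the lowest value: D (value -14).

D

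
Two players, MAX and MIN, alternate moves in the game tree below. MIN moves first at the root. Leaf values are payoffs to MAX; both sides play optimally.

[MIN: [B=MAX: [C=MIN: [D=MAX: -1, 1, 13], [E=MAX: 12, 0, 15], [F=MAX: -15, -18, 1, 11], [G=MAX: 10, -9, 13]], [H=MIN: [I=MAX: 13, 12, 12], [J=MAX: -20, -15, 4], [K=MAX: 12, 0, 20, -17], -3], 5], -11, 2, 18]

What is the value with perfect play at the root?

-11

D (MAX): max(-1, 1, 13) = 13
E (MAX): max(12, 0, 15) = 15
F (MAX): max(-15, -18, 1, 11) = 11
G (MAX): max(10, -9, 13) = 13
C (MIN): min(13, 15, 11, 13) = 11
I (MAX): max(13, 12, 12) = 13
J (MAX): max(-20, -15, 4) = 4
K (MAX): max(12, 0, 20, -17) = 20
H (MIN): min(13, 4, 20, -3) = -3
B (MAX): max(11, -3, 5) = 11
Root (MIN): min(11, -11, 2, 18) = -11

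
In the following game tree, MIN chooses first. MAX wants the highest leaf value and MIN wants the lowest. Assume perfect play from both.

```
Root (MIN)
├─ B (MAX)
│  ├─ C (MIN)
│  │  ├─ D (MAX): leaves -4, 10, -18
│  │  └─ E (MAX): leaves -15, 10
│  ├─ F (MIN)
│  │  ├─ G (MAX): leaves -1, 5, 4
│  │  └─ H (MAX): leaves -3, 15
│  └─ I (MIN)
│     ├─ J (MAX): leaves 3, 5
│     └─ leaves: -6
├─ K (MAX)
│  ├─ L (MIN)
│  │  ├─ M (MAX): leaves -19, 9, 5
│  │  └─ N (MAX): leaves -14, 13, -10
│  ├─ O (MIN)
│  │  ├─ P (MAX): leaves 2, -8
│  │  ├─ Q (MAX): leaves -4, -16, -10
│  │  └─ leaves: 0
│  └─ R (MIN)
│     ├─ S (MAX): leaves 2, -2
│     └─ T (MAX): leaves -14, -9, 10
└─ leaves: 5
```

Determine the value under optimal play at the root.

D (MAX): max(-4, 10, -18) = 10
E (MAX): max(-15, 10) = 10
C (MIN): min(10, 10) = 10
G (MAX): max(-1, 5, 4) = 5
H (MAX): max(-3, 15) = 15
F (MIN): min(5, 15) = 5
J (MAX): max(3, 5) = 5
I (MIN): min(5, -6) = -6
B (MAX): max(10, 5, -6) = 10
M (MAX): max(-19, 9, 5) = 9
N (MAX): max(-14, 13, -10) = 13
L (MIN): min(9, 13) = 9
P (MAX): max(2, -8) = 2
Q (MAX): max(-4, -16, -10) = -4
O (MIN): min(2, -4, 0) = -4
S (MAX): max(2, -2) = 2
T (MAX): max(-14, -9, 10) = 10
R (MIN): min(2, 10) = 2
K (MAX): max(9, -4, 2) = 9
Root (MIN): min(10, 9, 5) = 5

5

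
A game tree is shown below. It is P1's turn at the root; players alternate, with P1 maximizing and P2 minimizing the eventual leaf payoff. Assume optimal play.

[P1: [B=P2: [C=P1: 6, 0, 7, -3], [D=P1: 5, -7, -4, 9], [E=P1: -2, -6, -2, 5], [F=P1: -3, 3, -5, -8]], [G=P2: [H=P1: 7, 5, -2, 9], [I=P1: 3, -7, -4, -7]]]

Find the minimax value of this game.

C (P1): max(6, 0, 7, -3) = 7
D (P1): max(5, -7, -4, 9) = 9
E (P1): max(-2, -6, -2, 5) = 5
F (P1): max(-3, 3, -5, -8) = 3
B (P2): min(7, 9, 5, 3) = 3
H (P1): max(7, 5, -2, 9) = 9
I (P1): max(3, -7, -4, -7) = 3
G (P2): min(9, 3) = 3
Root (P1): max(3, 3) = 3

3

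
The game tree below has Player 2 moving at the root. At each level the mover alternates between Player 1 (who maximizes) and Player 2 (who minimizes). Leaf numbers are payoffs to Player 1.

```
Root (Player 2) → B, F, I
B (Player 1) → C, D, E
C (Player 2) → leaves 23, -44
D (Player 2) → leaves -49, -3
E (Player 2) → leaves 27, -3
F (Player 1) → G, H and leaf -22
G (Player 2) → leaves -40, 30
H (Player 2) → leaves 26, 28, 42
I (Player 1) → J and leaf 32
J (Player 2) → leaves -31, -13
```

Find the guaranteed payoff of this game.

-3

C (Player 2): min(23, -44) = -44
D (Player 2): min(-49, -3) = -49
E (Player 2): min(27, -3) = -3
B (Player 1): max(-44, -49, -3) = -3
G (Player 2): min(-40, 30) = -40
H (Player 2): min(26, 28, 42) = 26
F (Player 1): max(-40, 26, -22) = 26
J (Player 2): min(-31, -13) = -31
I (Player 1): max(-31, 32) = 32
Root (Player 2): min(-3, 26, 32) = -3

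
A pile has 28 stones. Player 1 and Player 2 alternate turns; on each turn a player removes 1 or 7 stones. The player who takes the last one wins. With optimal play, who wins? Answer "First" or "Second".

Second

W/L table (W = player to move can force a win):
i:   0  1  2  3  4  5  6  7  8  9 10 11 12 13 14 15 16 17 18 19 20 21 22 23 24 25 26 27 28
     L  W  L  W  L  W  L  W  L  W  L  W  L  W  L  W  L  W  L  W  L  W  L  W  L  W  L  W  L
Position 28 is L, so the second player wins.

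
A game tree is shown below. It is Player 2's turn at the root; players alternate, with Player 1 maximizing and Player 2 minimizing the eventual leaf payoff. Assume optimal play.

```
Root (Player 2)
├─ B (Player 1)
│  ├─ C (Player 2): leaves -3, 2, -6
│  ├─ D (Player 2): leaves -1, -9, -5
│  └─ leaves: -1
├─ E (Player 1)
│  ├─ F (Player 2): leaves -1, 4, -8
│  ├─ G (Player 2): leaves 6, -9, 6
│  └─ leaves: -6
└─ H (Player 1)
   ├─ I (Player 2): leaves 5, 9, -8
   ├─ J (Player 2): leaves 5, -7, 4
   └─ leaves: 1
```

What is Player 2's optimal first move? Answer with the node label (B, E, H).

C (Player 2): min(-3, 2, -6) = -6
D (Player 2): min(-1, -9, -5) = -9
B (Player 1): max(-6, -9, -1) = -1
F (Player 2): min(-1, 4, -8) = -8
G (Player 2): min(6, -9, 6) = -9
E (Player 1): max(-8, -9, -6) = -6
I (Player 2): min(5, 9, -8) = -8
J (Player 2): min(5, -7, 4) = -7
H (Player 1): max(-8, -7, 1) = 1
Root (Player 2): min(-1, -6, 1) = -6
Player 2 picks the child with the lowest value: E (value -6).

E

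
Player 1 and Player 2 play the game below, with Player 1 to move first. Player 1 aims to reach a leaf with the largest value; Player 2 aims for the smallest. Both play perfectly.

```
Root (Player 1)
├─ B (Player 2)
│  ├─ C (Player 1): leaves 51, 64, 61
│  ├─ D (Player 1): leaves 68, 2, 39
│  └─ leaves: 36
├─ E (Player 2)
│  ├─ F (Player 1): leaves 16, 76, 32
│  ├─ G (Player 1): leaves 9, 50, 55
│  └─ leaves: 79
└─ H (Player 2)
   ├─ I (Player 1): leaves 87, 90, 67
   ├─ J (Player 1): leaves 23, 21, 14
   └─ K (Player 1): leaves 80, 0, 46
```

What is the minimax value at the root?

C (Player 1): max(51, 64, 61) = 64
D (Player 1): max(68, 2, 39) = 68
B (Player 2): min(64, 68, 36) = 36
F (Player 1): max(16, 76, 32) = 76
G (Player 1): max(9, 50, 55) = 55
E (Player 2): min(76, 55, 79) = 55
I (Player 1): max(87, 90, 67) = 90
J (Player 1): max(23, 21, 14) = 23
K (Player 1): max(80, 0, 46) = 80
H (Player 2): min(90, 23, 80) = 23
Root (Player 1): max(36, 55, 23) = 55

55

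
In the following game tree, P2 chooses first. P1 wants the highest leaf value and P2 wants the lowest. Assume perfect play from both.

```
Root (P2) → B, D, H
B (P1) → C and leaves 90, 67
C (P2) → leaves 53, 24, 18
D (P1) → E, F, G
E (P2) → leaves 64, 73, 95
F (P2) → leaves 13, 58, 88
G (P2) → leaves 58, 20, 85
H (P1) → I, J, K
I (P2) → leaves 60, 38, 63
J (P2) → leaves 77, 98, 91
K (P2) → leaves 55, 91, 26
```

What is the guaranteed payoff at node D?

E: min(64, 73, 95) = 64
F: min(13, 58, 88) = 13
G: min(58, 20, 85) = 20
D: max(64, 13, 20) = 64

64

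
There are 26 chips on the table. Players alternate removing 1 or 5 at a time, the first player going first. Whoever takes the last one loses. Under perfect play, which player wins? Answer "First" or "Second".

Compute winning (W) and losing (L) positions by backward induction:
i:   0  1  2  3  4  5  6  7  8  9 10 11 12 13 14 15 16 17 18 19 20 21 22 23 24 25 26
     W  L  W  L  W  L  W  L  W  L  W  L  W  L  W  L  W  L  W  L  W  L  W  L  W  L  W
Position 26 is W, so the first player wins.

First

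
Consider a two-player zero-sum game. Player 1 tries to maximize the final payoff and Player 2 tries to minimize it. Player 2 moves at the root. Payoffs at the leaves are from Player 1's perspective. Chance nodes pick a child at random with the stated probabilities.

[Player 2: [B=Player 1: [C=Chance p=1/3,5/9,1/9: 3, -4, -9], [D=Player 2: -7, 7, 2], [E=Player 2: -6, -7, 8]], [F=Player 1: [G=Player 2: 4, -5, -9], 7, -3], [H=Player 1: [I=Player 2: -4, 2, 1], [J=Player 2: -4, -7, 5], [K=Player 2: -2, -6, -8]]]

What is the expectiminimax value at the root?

C (Chance): 1/3·3 + 5/9·-4 + 1/9·-9 = -2.22
D (Player 2): min(-7, 7, 2) = -7
E (Player 2): min(-6, -7, 8) = -7
B (Player 1): max(-2.22, -7, -7) = -2.22
G (Player 2): min(4, -5, -9) = -9
F (Player 1): max(-9, 7, -3) = 7
I (Player 2): min(-4, 2, 1) = -4
J (Player 2): min(-4, -7, 5) = -7
K (Player 2): min(-2, -6, -8) = -8
H (Player 1): max(-4, -7, -8) = -4
Root (Player 2): min(-2.22, 7, -4) = -4

-4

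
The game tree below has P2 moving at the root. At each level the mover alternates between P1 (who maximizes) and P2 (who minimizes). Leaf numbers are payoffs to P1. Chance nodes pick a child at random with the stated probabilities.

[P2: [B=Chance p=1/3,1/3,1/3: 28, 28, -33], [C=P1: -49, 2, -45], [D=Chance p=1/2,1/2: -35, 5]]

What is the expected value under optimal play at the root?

-15

B (Chance): 1/3·28 + 1/3·28 + 1/3·-33 = 7.67
C (P1): max(-49, 2, -45) = 2
D (Chance): 1/2·-35 + 1/2·5 = -15
Root (P2): min(7.67, 2, -15) = -15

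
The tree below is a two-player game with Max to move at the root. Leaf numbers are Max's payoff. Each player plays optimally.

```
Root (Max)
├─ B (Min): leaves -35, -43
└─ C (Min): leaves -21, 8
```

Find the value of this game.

-21

B (Min): min(-35, -43) = -43
C (Min): min(-21, 8) = -21
Root (Max): max(-43, -21) = -21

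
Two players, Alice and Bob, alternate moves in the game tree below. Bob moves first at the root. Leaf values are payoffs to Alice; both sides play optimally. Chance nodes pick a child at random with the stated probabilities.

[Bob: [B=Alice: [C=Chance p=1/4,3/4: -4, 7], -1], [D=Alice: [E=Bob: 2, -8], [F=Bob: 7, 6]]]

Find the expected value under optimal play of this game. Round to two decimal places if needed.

C (Chance): 1/4·-4 + 3/4·7 = 4.25
B (Alice): max(4.25, -1) = 4.25
E (Bob): min(2, -8) = -8
F (Bob): min(7, 6) = 6
D (Alice): max(-8, 6) = 6
Root (Bob): min(4.25, 6) = 4.25

4.25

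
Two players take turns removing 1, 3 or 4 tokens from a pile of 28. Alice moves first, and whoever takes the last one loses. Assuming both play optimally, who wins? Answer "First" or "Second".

First

i:   0  1  2  3  4  5  6  7  8  9 10 11 12 13 14 15 16 17 18 19 20 21 22 23 24 25 26 27 28
     W  L  W  L  W  W  W  W  L  W  L  W  W  W  W  L  W  L  W  W  W  W  L  W  L  W  W  W  W
Position 28 is W, so the first player wins.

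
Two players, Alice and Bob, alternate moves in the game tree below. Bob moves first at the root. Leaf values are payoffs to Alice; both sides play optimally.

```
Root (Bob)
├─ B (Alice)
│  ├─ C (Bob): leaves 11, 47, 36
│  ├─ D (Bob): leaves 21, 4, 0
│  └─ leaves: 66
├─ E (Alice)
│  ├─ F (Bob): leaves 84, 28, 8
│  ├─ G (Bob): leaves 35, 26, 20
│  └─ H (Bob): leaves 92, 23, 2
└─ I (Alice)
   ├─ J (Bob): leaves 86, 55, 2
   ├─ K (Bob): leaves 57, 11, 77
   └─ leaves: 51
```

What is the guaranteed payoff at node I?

J: min(86, 55, 2) = 2
K: min(57, 11, 77) = 11
I: max(2, 11, 51) = 51

51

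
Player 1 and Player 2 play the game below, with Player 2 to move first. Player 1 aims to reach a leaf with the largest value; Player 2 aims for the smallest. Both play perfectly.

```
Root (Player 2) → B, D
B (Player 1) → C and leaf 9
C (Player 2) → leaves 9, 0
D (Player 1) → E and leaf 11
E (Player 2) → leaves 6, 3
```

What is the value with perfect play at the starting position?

C (Player 2): min(9, 0) = 0
B (Player 1): max(0, 9) = 9
E (Player 2): min(6, 3) = 3
D (Player 1): max(3, 11) = 11
Root (Player 2): min(9, 11) = 9

9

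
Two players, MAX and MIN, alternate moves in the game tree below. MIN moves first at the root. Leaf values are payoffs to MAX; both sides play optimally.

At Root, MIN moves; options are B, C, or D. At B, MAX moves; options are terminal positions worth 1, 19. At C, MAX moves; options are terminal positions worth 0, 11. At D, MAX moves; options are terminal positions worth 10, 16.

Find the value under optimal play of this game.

B (MAX): max(1, 19) = 19
C (MAX): max(0, 11) = 11
D (MAX): max(10, 16) = 16
Root (MIN): min(19, 11, 16) = 11

11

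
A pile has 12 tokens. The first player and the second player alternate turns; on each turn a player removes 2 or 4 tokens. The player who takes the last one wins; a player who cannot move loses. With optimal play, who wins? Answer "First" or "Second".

i:   0  1  2  3  4  5  6  7  8  9 10 11 12
     L  L  W  W  W  W  L  L  W  W  W  W  L
Position 12 is L, so the second player wins.

Second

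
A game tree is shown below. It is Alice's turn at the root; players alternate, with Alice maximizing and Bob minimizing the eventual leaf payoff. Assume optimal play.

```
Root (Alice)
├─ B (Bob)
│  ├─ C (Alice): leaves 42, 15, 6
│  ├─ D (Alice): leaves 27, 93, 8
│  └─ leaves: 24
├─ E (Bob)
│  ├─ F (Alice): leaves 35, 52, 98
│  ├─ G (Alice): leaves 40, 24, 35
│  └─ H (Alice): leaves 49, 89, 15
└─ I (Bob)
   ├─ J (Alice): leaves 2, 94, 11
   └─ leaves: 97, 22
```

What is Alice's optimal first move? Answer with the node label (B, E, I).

E

C (Alice): max(42, 15, 6) = 42
D (Alice): max(27, 93, 8) = 93
B (Bob): min(42, 93, 24) = 24
F (Alice): max(35, 52, 98) = 98
G (Alice): max(40, 24, 35) = 40
H (Alice): max(49, 89, 15) = 89
E (Bob): min(98, 40, 89) = 40
J (Alice): max(2, 94, 11) = 94
I (Bob): min(94, 97, 22) = 22
Root (Alice): max(24, 40, 22) = 40
Alice picks the child with the highest value: E (value 40).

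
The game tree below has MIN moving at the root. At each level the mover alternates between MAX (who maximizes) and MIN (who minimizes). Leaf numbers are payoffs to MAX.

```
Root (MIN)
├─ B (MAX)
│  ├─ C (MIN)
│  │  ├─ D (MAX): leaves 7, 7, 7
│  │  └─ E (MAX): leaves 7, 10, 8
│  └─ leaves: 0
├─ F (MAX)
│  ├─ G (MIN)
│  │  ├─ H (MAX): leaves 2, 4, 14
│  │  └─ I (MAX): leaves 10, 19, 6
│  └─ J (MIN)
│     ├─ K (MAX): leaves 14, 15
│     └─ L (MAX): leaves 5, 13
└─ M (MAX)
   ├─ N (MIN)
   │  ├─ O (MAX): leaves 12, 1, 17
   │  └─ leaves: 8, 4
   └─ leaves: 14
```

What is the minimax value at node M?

14

O: max(12, 1, 17) = 17
N: min(17, 8, 4) = 4
M: max(4, 14) = 14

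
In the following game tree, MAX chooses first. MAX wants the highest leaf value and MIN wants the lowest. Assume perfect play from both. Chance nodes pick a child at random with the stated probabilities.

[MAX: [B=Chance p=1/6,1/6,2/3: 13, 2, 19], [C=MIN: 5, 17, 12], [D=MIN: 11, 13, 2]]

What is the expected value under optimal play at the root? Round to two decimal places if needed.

15.17

B (Chance): 1/6·13 + 1/6·2 + 2/3·19 = 15.17
C (MIN): min(5, 17, 12) = 5
D (MIN): min(11, 13, 2) = 2
Root (MAX): max(15.17, 5, 2) = 15.17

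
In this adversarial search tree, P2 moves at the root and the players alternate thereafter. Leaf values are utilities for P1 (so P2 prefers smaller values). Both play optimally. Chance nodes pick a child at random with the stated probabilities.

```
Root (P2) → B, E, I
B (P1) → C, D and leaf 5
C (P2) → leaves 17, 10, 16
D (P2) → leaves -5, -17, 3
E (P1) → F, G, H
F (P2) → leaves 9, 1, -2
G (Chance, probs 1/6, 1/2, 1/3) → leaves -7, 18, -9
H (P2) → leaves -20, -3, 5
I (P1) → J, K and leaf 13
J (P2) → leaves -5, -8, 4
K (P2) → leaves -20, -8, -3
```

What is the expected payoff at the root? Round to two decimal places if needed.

C (P2): min(17, 10, 16) = 10
D (P2): min(-5, -17, 3) = -17
B (P1): max(10, -17, 5) = 10
F (P2): min(9, 1, -2) = -2
G (Chance): 1/6·-7 + 1/2·18 + 1/3·-9 = 4.83
H (P2): min(-20, -3, 5) = -20
E (P1): max(-2, 4.83, -20) = 4.83
J (P2): min(-5, -8, 4) = -8
K (P2): min(-20, -8, -3) = -20
I (P1): max(-8, -20, 13) = 13
Root (P2): min(10, 4.83, 13) = 4.83

4.83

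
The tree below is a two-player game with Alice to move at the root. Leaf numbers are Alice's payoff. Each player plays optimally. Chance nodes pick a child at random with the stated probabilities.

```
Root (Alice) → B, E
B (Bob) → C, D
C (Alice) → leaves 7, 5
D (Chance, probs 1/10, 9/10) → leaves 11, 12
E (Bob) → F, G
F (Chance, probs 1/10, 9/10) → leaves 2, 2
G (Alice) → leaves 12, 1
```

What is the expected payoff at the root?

7

C (Alice): max(7, 5) = 7
D (Chance): 1/10·11 + 9/10·12 = 11.9
B (Bob): min(7, 11.9) = 7
F (Chance): 1/10·2 + 9/10·2 = 2
G (Alice): max(12, 1) = 12
E (Bob): min(2, 12) = 2
Root (Alice): max(7, 2) = 7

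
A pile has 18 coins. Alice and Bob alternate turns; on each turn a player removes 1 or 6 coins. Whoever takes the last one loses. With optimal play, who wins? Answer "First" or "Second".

First

Positions where the player to move wins (W) vs loses (L):
i:   0  1  2  3  4  5  6  7  8  9 10 11 12 13 14 15 16 17 18
     W  L  W  L  W  L  W  W  L  W  L  W  L  W  W  L  W  L  W
Position 18 is W, so the first player wins.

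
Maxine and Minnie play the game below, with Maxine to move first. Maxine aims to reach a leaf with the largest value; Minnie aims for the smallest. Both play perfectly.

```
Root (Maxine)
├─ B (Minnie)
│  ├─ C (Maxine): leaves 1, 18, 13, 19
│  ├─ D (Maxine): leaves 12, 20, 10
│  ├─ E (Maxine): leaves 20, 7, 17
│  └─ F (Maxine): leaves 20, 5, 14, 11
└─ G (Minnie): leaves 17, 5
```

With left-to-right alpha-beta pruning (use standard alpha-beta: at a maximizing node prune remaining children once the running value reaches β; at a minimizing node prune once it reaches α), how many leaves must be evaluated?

C [α=-∞,β=+∞]: v=19
D [α=-∞,β=19]: v=20 after child 2 ≥ β → β-cutoff, skip 1
E [α=-∞,β=19]: v=20 after child 1 ≥ β → β-cutoff, skip 2
F [α=-∞,β=19]: v=20 after child 1 ≥ β → β-cutoff, skip 3
B [α=-∞,β=+∞]: v=19
G [α=19,β=+∞]: v=17 after child 1 ≤ α → α-cutoff, skip 1
Root [α=-∞,β=+∞]: v=19
Leaves evaluated: 9 of 16.

9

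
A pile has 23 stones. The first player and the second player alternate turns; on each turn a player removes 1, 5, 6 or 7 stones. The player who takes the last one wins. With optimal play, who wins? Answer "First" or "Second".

Mark each pile size as W (mover wins) or L (mover loses):
i:   0  1  2  3  4  5  6  7  8  9 10 11 12 13 14 15 16 17 18 19 20 21 22 23
     L  W  L  W  L  W  W  W  W  W  W  W  L  W  L  W  L  W  W  W  W  W  W  W
Position 23 is W, so the first player wins.

First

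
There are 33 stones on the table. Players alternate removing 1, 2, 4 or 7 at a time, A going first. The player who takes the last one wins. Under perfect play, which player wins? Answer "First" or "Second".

Second

W/L table (W = player to move can force a win):
i:   0  1  2  3  4  5  6  7  8  9 10 11 12 13 14 15 16 17 18 19 20 21 22 23 24 25 26 27 28 29 30 31 32 33
     L  W  W  L  W  W  L  W  W  L  W  W  L  W  W  L  W  W  L  W  W  L  W  W  L  W  W  L  W  W  L  W  W  L
Position 33 is L, so the second player wins.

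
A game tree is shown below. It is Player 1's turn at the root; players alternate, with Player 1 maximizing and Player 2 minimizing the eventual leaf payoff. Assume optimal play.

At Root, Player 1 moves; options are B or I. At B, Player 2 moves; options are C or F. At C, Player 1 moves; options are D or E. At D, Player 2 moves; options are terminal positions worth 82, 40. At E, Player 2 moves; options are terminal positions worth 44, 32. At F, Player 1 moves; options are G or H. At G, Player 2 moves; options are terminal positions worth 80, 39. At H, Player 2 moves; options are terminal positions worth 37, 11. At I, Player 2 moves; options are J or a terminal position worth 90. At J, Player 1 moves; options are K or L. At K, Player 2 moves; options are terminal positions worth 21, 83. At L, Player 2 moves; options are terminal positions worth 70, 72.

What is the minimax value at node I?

70

K: min(21, 83) = 21
L: min(70, 72) = 70
J: max(21, 70) = 70
I: min(70, 90) = 70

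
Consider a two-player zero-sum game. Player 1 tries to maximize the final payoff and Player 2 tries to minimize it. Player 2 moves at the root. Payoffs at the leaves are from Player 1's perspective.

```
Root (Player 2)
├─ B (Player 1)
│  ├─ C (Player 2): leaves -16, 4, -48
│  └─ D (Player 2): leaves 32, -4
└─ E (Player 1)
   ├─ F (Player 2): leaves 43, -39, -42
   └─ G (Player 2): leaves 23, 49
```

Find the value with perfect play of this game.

C (Player 2): min(-16, 4, -48) = -48
D (Player 2): min(32, -4) = -4
B (Player 1): max(-48, -4) = -4
F (Player 2): min(43, -39, -42) = -42
G (Player 2): min(23, 49) = 23
E (Player 1): max(-42, 23) = 23
Root (Player 2): min(-4, 23) = -4

-4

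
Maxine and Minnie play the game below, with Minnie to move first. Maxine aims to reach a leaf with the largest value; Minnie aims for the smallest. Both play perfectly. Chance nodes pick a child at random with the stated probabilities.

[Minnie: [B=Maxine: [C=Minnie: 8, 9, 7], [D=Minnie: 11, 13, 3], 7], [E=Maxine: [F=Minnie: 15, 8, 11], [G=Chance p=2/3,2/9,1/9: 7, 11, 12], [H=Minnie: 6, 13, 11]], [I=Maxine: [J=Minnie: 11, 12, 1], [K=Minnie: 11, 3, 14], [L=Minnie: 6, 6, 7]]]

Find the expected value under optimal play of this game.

6

C (Minnie): min(8, 9, 7) = 7
D (Minnie): min(11, 13, 3) = 3
B (Maxine): max(7, 3, 7) = 7
F (Minnie): min(15, 8, 11) = 8
G (Chance): 2/3·7 + 2/9·11 + 1/9·12 = 8.44
H (Minnie): min(6, 13, 11) = 6
E (Maxine): max(8, 8.44, 6) = 8.44
J (Minnie): min(11, 12, 1) = 1
K (Minnie): min(11, 3, 14) = 3
L (Minnie): min(6, 6, 7) = 6
I (Maxine): max(1, 3, 6) = 6
Root (Minnie): min(7, 8.44, 6) = 6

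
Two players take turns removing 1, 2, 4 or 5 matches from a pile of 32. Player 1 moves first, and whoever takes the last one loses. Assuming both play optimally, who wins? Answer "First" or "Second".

First

Positions where the player to move wins (W) vs loses (L):
i:   0  1  2  3  4  5  6  7  8  9 10 11 12 13 14 15 16 17 18 19 20 21 22 23 24 25 26 27 28 29 30 31 32
     W  L  W  W  L  W  W  L  W  W  L  W  W  L  W  W  L  W  W  L  W  W  L  W  W  L  W  W  L  W  W  L  W
Position 32 is W, so the first player wins.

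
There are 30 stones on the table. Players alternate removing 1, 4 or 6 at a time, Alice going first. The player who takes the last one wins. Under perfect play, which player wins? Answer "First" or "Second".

i:   0  1  2  3  4  5  6  7  8  9 10 11 12 13 14 15 16 17 18 19 20 21 22 23 24 25 26 27 28 29 30
     L  W  L  W  W  L  W  L  W  W  L  W  L  W  W  L  W  L  W  W  L  W  L  W  W  L  W  L  W  W  L
Position 30 is L, so the second player wins.

Second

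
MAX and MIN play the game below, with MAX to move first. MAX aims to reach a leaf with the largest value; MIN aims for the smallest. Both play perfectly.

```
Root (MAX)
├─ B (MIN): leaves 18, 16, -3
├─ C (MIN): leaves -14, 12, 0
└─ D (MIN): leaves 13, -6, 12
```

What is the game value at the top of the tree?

B (MIN): min(18, 16, -3) = -3
C (MIN): min(-14, 12, 0) = -14
D (MIN): min(13, -6, 12) = -6
Root (MAX): max(-3, -14, -6) = -3

-3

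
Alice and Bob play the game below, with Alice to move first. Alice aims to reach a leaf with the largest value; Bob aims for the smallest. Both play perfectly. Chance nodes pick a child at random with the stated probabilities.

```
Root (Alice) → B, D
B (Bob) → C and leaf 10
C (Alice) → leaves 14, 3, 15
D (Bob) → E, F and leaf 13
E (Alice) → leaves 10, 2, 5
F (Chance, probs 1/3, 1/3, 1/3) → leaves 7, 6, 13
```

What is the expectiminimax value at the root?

C (Alice): max(14, 3, 15) = 15
B (Bob): min(15, 10) = 10
E (Alice): max(10, 2, 5) = 10
F (Chance): 1/3·7 + 1/3·6 + 1/3·13 = 8.67
D (Bob): min(10, 8.67, 13) = 8.67
Root (Alice): max(10, 8.67) = 10

10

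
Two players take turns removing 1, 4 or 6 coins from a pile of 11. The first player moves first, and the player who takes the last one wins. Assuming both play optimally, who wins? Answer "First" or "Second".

Compute winning (W) and losing (L) positions by backward induction:
i:   0  1  2  3  4  5  6  7  8  9 10 11
     L  W  L  W  W  L  W  L  W  W  L  W
Position 11 is W, so the first player wins.

First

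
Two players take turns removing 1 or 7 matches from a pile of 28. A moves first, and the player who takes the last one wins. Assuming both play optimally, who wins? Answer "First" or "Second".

Mark each pile size as W (mover wins) or L (mover loses):
i:   0  1  2  3  4  5  6  7  8  9 10 11 12 13 14 15 16 17 18 19 20 21 22 23 24 25 26 27 28
     L  W  L  W  L  W  L  W  L  W  L  W  L  W  L  W  L  W  L  W  L  W  L  W  L  W  L  W  L
Position 28 is L, so the second player wins.

Second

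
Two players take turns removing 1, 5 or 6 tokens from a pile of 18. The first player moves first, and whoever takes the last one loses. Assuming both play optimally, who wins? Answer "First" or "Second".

Mark each pile size as W (mover wins) or L (mover loses):
i:   0  1  2  3  4  5  6  7  8  9 10 11 12 13 14 15 16 17 18
     W  L  W  L  W  L  W  W  W  W  W  W  L  W  L  W  L  W  W
Position 18 is W, so the first player wins.

First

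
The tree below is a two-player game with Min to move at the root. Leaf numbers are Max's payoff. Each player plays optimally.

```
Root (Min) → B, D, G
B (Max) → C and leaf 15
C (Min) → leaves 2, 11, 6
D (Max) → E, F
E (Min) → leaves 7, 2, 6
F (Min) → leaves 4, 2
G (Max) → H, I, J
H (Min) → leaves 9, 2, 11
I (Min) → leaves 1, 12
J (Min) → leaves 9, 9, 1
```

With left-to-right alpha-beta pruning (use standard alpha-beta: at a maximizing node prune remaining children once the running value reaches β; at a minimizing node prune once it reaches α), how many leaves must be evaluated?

12

C [α=-∞,β=+∞]: v=2
B [α=-∞,β=+∞]: v=15
E [α=-∞,β=15]: v=2
F [α=2,β=15]: v=2
D [α=-∞,β=15]: v=2
H [α=-∞,β=2]: v=2
G [α=-∞,β=2]: v=2 after child 1 ≥ β → β-cutoff, skip 2
Root [α=-∞,β=+∞]: v=2
Leaves evaluated: 12 of 17.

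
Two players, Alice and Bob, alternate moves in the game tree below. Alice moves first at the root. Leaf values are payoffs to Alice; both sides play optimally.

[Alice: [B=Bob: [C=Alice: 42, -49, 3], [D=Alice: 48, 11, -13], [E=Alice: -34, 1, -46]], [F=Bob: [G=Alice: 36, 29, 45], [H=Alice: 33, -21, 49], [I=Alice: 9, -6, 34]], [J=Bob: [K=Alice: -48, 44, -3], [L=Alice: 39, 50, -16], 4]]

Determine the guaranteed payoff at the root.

C (Alice): max(42, -49, 3) = 42
D (Alice): max(48, 11, -13) = 48
E (Alice): max(-34, 1, -46) = 1
B (Bob): min(42, 48, 1) = 1
G (Alice): max(36, 29, 45) = 45
H (Alice): max(33, -21, 49) = 49
I (Alice): max(9, -6, 34) = 34
F (Bob): min(45, 49, 34) = 34
K (Alice): max(-48, 44, -3) = 44
L (Alice): max(39, 50, -16) = 50
J (Bob): min(44, 50, 4) = 4
Root (Alice): max(1, 34, 4) = 34

34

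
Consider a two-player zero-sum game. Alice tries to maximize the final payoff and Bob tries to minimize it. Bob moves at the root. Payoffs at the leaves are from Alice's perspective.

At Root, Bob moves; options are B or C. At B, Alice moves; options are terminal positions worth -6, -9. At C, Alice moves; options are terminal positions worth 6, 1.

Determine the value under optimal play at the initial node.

-6

B (Alice): max(-6, -9) = -6
C (Alice): max(6, 1) = 6
Root (Bob): min(-6, 6) = -6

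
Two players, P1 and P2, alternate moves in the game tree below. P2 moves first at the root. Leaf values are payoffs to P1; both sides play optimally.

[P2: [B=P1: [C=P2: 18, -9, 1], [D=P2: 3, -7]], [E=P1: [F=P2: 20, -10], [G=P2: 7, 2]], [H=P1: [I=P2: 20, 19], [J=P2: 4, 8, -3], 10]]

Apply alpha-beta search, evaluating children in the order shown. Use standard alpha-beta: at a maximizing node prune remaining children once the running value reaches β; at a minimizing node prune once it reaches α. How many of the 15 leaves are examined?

C [α=-∞,β=+∞]: v=-9
D [α=-9,β=+∞]: v=-7
B [α=-∞,β=+∞]: v=-7
F [α=-∞,β=-7]: v=-10
G [α=-10,β=-7]: v=2
E [α=-∞,β=-7]: v=2
I [α=-∞,β=-7]: v=19
H [α=-∞,β=-7]: v=19 after child 1 ≥ β → β-cutoff, skip 2
Root [α=-∞,β=+∞]: v=-7
Leaves evaluated: 11 of 15.

11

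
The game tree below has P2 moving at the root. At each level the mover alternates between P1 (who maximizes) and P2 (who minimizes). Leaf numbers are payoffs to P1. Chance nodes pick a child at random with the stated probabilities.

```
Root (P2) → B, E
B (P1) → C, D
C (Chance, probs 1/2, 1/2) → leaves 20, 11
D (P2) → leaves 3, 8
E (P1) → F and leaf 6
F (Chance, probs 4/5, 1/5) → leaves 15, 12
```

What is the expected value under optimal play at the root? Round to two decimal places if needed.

C (Chance): 1/2·20 + 1/2·11 = 15.5
D (P2): min(3, 8) = 3
B (P1): max(15.5, 3) = 15.5
F (Chance): 4/5·15 + 1/5·12 = 14.4
E (P1): max(14.4, 6) = 14.4
Root (P2): min(15.5, 14.4) = 14.4

14.4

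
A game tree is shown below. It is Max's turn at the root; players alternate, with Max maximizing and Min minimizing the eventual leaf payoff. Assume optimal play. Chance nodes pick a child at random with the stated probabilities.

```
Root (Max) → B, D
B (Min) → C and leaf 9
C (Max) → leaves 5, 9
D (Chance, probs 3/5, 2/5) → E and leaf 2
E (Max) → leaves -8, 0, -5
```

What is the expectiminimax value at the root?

9

C (Max): max(5, 9) = 9
B (Min): min(9, 9) = 9
E (Max): max(-8, 0, -5) = 0
D (Chance): 3/5·0 + 2/5·2 = 0.8
Root (Max): max(9, 0.8) = 9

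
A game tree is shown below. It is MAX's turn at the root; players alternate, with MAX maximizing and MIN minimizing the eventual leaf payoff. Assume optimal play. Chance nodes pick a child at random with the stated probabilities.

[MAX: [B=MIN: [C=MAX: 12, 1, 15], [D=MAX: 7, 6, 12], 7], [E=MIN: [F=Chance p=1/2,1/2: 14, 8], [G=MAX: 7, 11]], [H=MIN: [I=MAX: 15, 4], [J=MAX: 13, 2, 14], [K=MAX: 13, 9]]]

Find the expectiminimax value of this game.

13

C (MAX): max(12, 1, 15) = 15
D (MAX): max(7, 6, 12) = 12
B (MIN): min(15, 12, 7) = 7
F (Chance): 1/2·14 + 1/2·8 = 11
G (MAX): max(7, 11) = 11
E (MIN): min(11, 11) = 11
I (MAX): max(15, 4) = 15
J (MAX): max(13, 2, 14) = 14
K (MAX): max(13, 9) = 13
H (MIN): min(15, 14, 13) = 13
Root (MAX): max(7, 11, 13) = 13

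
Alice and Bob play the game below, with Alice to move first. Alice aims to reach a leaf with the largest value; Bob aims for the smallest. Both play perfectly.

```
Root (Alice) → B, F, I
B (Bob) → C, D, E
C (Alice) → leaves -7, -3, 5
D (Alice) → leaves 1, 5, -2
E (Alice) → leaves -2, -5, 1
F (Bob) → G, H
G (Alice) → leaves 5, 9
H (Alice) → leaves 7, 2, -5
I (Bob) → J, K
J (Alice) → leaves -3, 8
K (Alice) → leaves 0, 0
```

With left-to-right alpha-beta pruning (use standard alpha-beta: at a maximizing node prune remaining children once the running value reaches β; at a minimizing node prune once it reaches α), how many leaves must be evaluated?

17

C [α=-∞,β=+∞]: v=5
D [α=-∞,β=5]: v=5 after child 2 ≥ β → β-cutoff, skip 1
E [α=-∞,β=5]: v=1
B [α=-∞,β=+∞]: v=1
G [α=1,β=+∞]: v=9
H [α=1,β=9]: v=7
F [α=1,β=+∞]: v=7
J [α=7,β=+∞]: v=8
K [α=7,β=8]: v=0
I [α=7,β=+∞]: v=0
Root [α=-∞,β=+∞]: v=7
Leaves evaluated: 17 of 18.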